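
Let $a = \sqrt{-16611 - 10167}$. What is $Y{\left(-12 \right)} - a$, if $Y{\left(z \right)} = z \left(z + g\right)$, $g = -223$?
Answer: $2820 - i \sqrt{26778} \approx 2820.0 - 163.64 i$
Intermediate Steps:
$a = i \sqrt{26778}$ ($a = \sqrt{-26778} = i \sqrt{26778} \approx 163.64 i$)
$Y{\left(z \right)} = z \left(-223 + z\right)$ ($Y{\left(z \right)} = z \left(z - 223\right) = z \left(-223 + z\right)$)
$Y{\left(-12 \right)} - a = - 12 \left(-223 - 12\right) - i \sqrt{26778} = \left(-12\right) \left(-235\right) - i \sqrt{26778} = 2820 - i \sqrt{26778}$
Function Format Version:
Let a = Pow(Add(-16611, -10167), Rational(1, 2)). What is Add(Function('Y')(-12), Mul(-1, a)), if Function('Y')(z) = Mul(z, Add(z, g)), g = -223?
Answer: Add(2820, Mul(-1, I, Pow(26778, Rational(1, 2)))) ≈ Add(2820.0, Mul(-163.64, I))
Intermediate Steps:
a = Mul(I, Pow(26778, Rational(1, 2))) (a = Pow(-26778, Rational(1, 2)) = Mul(I, Pow(26778, Rational(1, 2))) ≈ Mul(163.64, I))
Function('Y')(z) = Mul(z, Add(-223, z)) (Function('Y')(z) = Mul(z, Add(z, -223)) = Mul(z, Add(-223, z)))
Add(Function('Y')(-12), Mul(-1, a)) = Add(Mul(-12, Add(-223, -12)), Mul(-1, Mul(I, Pow(26778, Rational(1, 2))))) = Add(Mul(-12, -235), Mul(-1, I, Pow(26778, Rational(1, 2)))) = Add(2820, Mul(-1, I, Pow(26778, Rational(1, 2))))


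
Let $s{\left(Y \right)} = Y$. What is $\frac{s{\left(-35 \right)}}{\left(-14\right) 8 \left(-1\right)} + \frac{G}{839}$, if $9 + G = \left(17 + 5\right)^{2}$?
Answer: $\frac{3405}{13424} \approx 0.25365$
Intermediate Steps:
$G = 475$ ($G = -9 + \left(17 + 5\right)^{2} = -9 + 22^{2} = -9 + 484 = 475$)
$\frac{s{\left(-35 \right)}}{\left(-14\right) 8 \left(-1\right)} + \frac{G}{839} = - \frac{35}{\left(-14\right) 8 \left(-1\right)} + \frac{475}{839} = - \frac{35}{\left(-112\right) \left(-1\right)} + 475 \cdot \frac{1}{839} = - \frac{35}{112} + \frac{475}{839} = \left(-35\right) \frac{1}{112} + \frac{475}{839} = - \frac{5}{16} + \frac{475}{839} = \frac{3405}{13424}$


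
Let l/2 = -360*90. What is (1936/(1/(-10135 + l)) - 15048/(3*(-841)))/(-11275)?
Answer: 11091578504/862025 ≈ 12867.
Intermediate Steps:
l = -64800 (l = 2*(-360*90) = 2*(-32400) = -64800)
(1936/(1/(-10135 + l)) - 15048/(3*(-841)))/(-11275) = (1936/(1/(-10135 - 64800)) - 15048/(3*(-841)))/(-11275) = (1936/(1/(-74935)) - 15048/(-2523))*(-1/11275) = (1936/(-1/74935) - 15048*(-1/2523))*(-1/11275) = (1936*(-74935) + 5016/841)*(-1/11275) = (-145074160 + 5016/841)*(-1/11275) = -122007363544/841*(-1/11275) = 11091578504/862025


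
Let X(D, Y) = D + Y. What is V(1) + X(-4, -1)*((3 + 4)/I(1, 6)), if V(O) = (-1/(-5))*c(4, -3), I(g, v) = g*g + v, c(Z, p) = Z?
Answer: -21/5 ≈ -4.2000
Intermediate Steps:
I(g, v) = v + g² (I(g, v) = g² + v = v + g²)
V(O) = ⅘ (V(O) = -1/(-5)*4 = -1*(-⅕)*4 = (⅕)*4 = ⅘)
V(1) + X(-4, -1)*((3 + 4)/I(1, 6)) = ⅘ + (-4 - 1)*((3 + 4)/(6 + 1²)) = ⅘ - 5*7/(6 + 1) = ⅘ - 5*7/7 = ⅘ - 5*1 = ⅘ - 5 = -21/5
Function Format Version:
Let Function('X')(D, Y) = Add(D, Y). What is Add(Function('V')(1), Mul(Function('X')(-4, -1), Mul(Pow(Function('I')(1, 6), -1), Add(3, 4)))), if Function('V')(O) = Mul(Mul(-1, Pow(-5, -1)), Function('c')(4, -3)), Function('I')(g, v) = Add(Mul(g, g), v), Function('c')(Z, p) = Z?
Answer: Rational(-21, 5) ≈ -4.2000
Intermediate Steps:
Function('I')(g, v) = Add(v, Pow(g, 2)) (Function('I')(g, v) = Add(Pow(g, 2), v) = Add(v, Pow(g, 2)))
Function('V')(O) = Rational(4, 5) (Function('V')(O) = Mul(Mul(-1, Pow(-5, -1)), 4) = Mul(Mul(-1, Rational(-1, 5)), 4) = Mul(Rational(1, 5), 4) = Rational(4, 5))
Add(Function('V')(1), Mul(Function('X')(-4, -1), Mul(Pow(Function('I')(1, 6), -1), Add(3, 4)))) = Add(Rational(4, 5), Mul(Add(-4, -1), Mul(Pow(Add(6, Pow(1, 2)), -1), Add(3, 4)))) = Add(Rational(4, 5), Mul(-5, Mul(Pow(Add(6, 1), -1), 7))) = Add(Rational(4, 5), Mul(-5, Mul(Pow(7, -1), 7))) = Add(Rational(4, 5), Mul(-5, Mul(Rational(1, 7), 7))) = Add(Rational(4, 5), Mul(-5, 1)) = Add(Rational(4, 5), -5) = Rational(-21, 5)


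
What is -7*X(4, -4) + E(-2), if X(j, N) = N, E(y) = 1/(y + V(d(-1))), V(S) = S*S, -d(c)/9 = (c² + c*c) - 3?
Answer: 2213/79 ≈ 28.013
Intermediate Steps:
d(c) = 27 - 18*c² (d(c) = -9*((c² + c*c) - 3) = -9*((c² + c²) - 3) = -9*(2*c² - 3) = -9*(-3 + 2*c²) = 27 - 18*c²)
V(S) = S²
E(y) = 1/(81 + y) (E(y) = 1/(y + (27 - 18*(-1)²)²) = 1/(y + (27 - 18*1)²) = 1/(y + (27 - 18)²) = 1/(y + 9²) = 1/(y + 81) = 1/(81 + y))
-7*X(4, -4) + E(-2) = -7*(-4) + 1/(81 - 2) = 28 + 1/79 = 2213/79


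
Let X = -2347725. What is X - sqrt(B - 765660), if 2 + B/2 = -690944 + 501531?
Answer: -2347725 - I*sqrt(1144490) ≈ -2.3477e+6 - 1069.8*I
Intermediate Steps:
B = -378830 (B = -4 + 2*(-690944 + 501531) = -4 + 2*(-189413) = -4 - 378826 = -378830)
X - sqrt(B - 765660) = -2347725 - sqrt(-378830 - 765660) = -2347725 - sqrt(-1144490) = -2347725 - I*sqrt(1144490)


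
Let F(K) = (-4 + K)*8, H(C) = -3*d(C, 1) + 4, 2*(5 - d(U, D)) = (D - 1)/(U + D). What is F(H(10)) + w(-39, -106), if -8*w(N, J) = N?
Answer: -921/8 ≈ -115.13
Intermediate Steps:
d(U, D) = 5 - (-1 + D)/(2*(D + U)) (d(U, D) = 5 - (D - 1)/(2*(U + D)) = 5 - (-1 + D)/(2*(D + U)))
w(N, J) = -N/8
H(C) = 4 - 3*(10 + 10*C)/(2*(1 + C)) (H(C) = -3*(1 + 9*1 + 10*C)/(2*(1 + C)) + 4 = -3*(1 + 9 + 10*C)/(2*(1 + C)) + 4 = -3*(10 + 10*C)/(2*(1 + C)) + 4 = 4 - 3*(10 + 10*C)/(2*(1 + C)))
F(K) = -32 + 8*K
F(H(10)) + w(-39, -106) = (-32 + 8*(-11)) - ⅛*(-39) = (-32 - 88) + 39/8 = -120 + 39/8 = -921/8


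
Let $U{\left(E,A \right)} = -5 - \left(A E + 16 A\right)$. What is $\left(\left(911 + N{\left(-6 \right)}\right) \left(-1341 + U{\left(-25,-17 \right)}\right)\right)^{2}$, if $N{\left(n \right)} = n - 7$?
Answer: $1811990594404$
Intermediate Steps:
$U{\left(E,A \right)} = -5 - 16 A - A E$ ($U{\left(E,A \right)} = -5 - \left(16 A + A E\right) = -5 - 16 A - A E$)
$N{\left(n \right)} = -7 + n$
$\left(\left(911 + N{\left(-6 \right)}\right) \left(-1341 + U{\left(-25,-17 \right)}\right)\right)^{2} = \left(\left(911 - 13\right) \left(-1341 - \left(-267 + 425\right)\right)\right)^{2} = \left(\left(911 - 13\right) \left(-1341 - 158\right)\right)^{2} = \left(898 \left(-1341 - 158\right)\right)^{2} = \left(898 \left(-1499\right)\right)^{2} = \left(-1346102\right)^{2} = 1811990594404$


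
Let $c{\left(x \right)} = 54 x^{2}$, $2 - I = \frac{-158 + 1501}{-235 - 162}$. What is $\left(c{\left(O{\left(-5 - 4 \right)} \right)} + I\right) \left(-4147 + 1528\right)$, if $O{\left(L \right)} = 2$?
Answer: $- \frac{230181291}{397} \approx -5.798 \cdot 10^{5}$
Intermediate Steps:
$I = \frac{2137}{397}$ ($I = 2 - \frac{-158 + 1501}{-235 - 162} = 2 - \frac{1343}{-397} = 2 - 1343 \left(- \frac{1}{397}\right) = 2 - - \frac{1343}{397} = 2 + \frac{1343}{397} = \frac{2137}{397} \approx 5.3829$)
$\left(c{\left(O{\left(-5 - 4 \right)} \right)} + I\right) \left(-4147 + 1528\right) = \left(54 \cdot 2^{2} + \frac{2137}{397}\right) \left(-4147 + 1528\right) = \left(54 \cdot 4 + \frac{2137}{397}\right) \left(-2619\right) = \left(216 + \frac{2137}{397}\right) \left(-2619\right) = \frac{87889}{397} \left(-2619\right) = - \frac{230181291}{397}$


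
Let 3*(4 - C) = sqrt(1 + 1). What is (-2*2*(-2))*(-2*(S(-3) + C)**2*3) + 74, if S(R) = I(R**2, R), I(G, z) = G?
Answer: -24146/3 + 416*sqrt(2) ≈ -7460.4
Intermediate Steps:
S(R) = R**2
C = 4 - sqrt(2)/3 (C = 4 - sqrt(1 + 1)/3 = 4 - sqrt(2)/3 ≈ 3.5286)
(-2*2*(-2))*(-2*(S(-3) + C)**2*3) + 74 = (-2*2*(-2))*(-2*((-3)**2 + (4 - sqrt(2)/3))**2*3) + 74 = (-4*(-2))*(-2*(9 + (4 - sqrt(2)/3))**2*3) + 74 = 8*(-2*(13 - sqrt(2)/3)**2*3) + 74 = 8*(-6*(13 - sqrt(2)/3)**2) + 74 = -48*(13 - sqrt(2)/3)**2 + 74 = 74 - 48*(13 - sqrt(2)/3)**2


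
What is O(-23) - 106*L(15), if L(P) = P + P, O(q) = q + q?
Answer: -3226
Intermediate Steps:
O(q) = 2*q
L(P) = 2*P
O(-23) - 106*L(15) = 2*(-23) - 212*15 = -46 - 106*30 = -46 - 3180 = -3226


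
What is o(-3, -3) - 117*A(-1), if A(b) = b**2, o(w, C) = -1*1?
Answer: -118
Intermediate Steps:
o(w, C) = -1
o(-3, -3) - 117*A(-1) = -1 - 117*(-1)**2 = -1 - 117*1 = -1 - 117 = -118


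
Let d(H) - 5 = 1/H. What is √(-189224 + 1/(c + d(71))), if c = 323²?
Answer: I*√10383523477086331635/7407715 ≈ 435.0*I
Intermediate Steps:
c = 104329
d(H) = 5 + 1/H
√(-189224 + 1/(c + d(71))) = √(-189224 + 1/(104329 + (5 + 1/71))) = √(-189224 + 1/(104329 + 356/71)) = √(-189224 + 1/(7407715/71)) = √(-189224 + 71/7407715) = √(-1401717463089/7407715) = I*√10383523477086331635/7407715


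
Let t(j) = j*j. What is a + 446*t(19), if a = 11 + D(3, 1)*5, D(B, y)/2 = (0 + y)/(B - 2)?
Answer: 161027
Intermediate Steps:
t(j) = j²
D(B, y) = 2*y/(-2 + B) (D(B, y) = 2*((0 + y)/(B - 2)) = 2*(y/(-2 + B)) = 2*y/(-2 + B))
a = 21 (a = 11 + (2*1/(-2 + 3))*5 = 11 + (2*1/1)*5 = 11 + (2*1*1)*5 = 11 + 2*5 = 11 + 10 = 21)
a + 446*t(19) = 21 + 446*19² = 21 + 446*361 = 21 + 161006 = 161027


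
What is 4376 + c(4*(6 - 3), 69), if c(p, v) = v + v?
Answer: 4514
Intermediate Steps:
c(p, v) = 2*v
4376 + c(4*(6 - 3), 69) = 4376 + 2*69 = 4376 + 138 = 4514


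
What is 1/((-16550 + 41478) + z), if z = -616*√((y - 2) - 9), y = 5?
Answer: 779/19490060 + 77*I*√6/77960240 ≈ 3.9969e-5 + 2.4193e-6*I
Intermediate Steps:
z = -616*I*√6 (z = -616*√((5 - 2) - 9) = -616*√(3 - 9) = -616*I*√6 ≈ -1508.9*I)
1/((-16550 + 41478) + z) = 1/((-16550 + 41478) - 616*I*√6) = 1/(24928 - 616*I*√6)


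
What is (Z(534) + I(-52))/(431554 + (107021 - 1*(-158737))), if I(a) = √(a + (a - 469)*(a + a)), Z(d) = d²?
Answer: 71289/174328 + √13533/348656 ≈ 0.40927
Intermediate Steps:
I(a) = √(a + 2*a*(-469 + a)) (I(a) = √(a + (-469 + a)*(2*a)) = √(a + 2*a*(-469 + a)))
(Z(534) + I(-52))/(431554 + (107021 - 1*(-158737))) = (534² + √(-52*(-937 + 2*(-52))))/(431554 + (107021 - 1*(-158737))) = (285156 + √(-52*(-937 - 104)))/(431554 + (107021 + 158737)) = (285156 + √(-52*(-1041)))/(431554 + 265758) = (285156 + √54132)/697312 = (285156 + 2*√13533)*(1/697312) = 71289/174328 + √13533/348656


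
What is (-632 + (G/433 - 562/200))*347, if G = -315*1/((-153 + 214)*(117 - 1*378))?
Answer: -16872868905639/76597700 ≈ -2.2028e+5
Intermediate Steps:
G = 35/1769 (G = -315*1/(61*(117 - 378)) = -315/(61*(-261)) = -315/(-15921) = -315*(-1/15921) = 35/1769 ≈ 0.019785)
(-632 + (G/433 - 562/200))*347 = (-632 + ((35/1769)/433 - 562/200))*347 = (-632 + ((35/1769)*(1/433) - 562*1/200))*347 = (-632 + (35/765977 - 281/100))*347 = (-632 - 215236037/76597700)*347 = -48624982437/76597700*347 = -16872868905639/76597700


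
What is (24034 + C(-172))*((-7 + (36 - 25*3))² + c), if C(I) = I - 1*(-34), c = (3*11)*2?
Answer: 52141072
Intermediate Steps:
c = 66 (c = 33*2 = 66)
C(I) = 34 + I (C(I) = I + 34 = 34 + I)
(24034 + C(-172))*((-7 + (36 - 25*3))² + c) = (24034 + (34 - 172))*((-7 + (36 - 25*3))² + 66) = (24034 - 138)*((-7 + (36 - 75))² + 66) = 23896*((-7 - 39)² + 66) = 23896*((-46)² + 66) = 23896*(2116 + 66) = 23896*2182 = 52141072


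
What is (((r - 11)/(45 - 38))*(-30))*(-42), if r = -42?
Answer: -9540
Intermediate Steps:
(((r - 11)/(45 - 38))*(-30))*(-42) = (((-42 - 11)/(45 - 38))*(-30))*(-42) = (-53/7*(-30))*(-42) = (-53*⅐*(-30))*(-42) = -53/7*(-30)*(-42) = (1590/7)*(-42) = -9540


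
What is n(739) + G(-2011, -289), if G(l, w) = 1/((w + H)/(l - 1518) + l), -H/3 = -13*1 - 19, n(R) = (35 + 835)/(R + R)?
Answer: 3084424379/5244406614 ≈ 0.58814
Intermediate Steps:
n(R) = 435/R (n(R) = 870/((2*R)) = 870*(1/(2*R)) = 435/R)
H = 96 (H = -3*(-13*1 - 19) = -3*(-13 - 19) = -3*(-32) = 96)
G(l, w) = 1/(l + (96 + w)/(-1518 + l)) (G(l, w) = 1/((w + 96)/(l - 1518) + l) = 1/((96 + w)/(-1518 + l) + l) = 1/(l + (96 + w)/(-1518 + l)))
n(739) + G(-2011, -289) = 435/739 + (-1518 - 2011)/(96 - 289 + (-2011)² - 1518*(-2011)) = 435*(1/739) - 3529/(96 - 289 + 4044121 + 3052698) = 435/739 - 3529/7096626 = 3084424379/5244406614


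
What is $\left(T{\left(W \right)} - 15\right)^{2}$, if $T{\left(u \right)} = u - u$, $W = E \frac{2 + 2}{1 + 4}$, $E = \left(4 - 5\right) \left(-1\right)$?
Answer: $225$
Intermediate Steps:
$E = 1$ ($E = \left(-1\right) \left(-1\right) = 1$)
$W = \frac{4}{5}$ ($W = 1 \frac{2 + 2}{1 + 4} = 1 \cdot \frac{4}{5} = \frac{4}{5} \approx 0.8$)
$T{\left(u \right)} = 0$
$\left(T{\left(W \right)} - 15\right)^{2} = \left(0 - 15\right)^{2} = \left(-15\right)^{2} = 225$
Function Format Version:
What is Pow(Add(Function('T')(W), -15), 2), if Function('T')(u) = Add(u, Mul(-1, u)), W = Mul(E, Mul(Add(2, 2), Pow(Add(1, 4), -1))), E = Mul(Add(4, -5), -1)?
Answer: 225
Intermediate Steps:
E = 1 (E = Mul(-1, -1) = 1)
W = Rational(4, 5) (W = Mul(1, Mul(Add(2, 2), Pow(Add(1, 4), -1))) = Mul(1, Mul(4, Pow(5, -1))) = Mul(1, Mul(4, Rational(1, 5))) = Mul(1, Rational(4, 5)) = Rational(4, 5) ≈ 0.80000)
Function('T')(u) = 0
Pow(Add(Function('T')(W), -15), 2) = Pow(Add(0, -15), 2) = Pow(-15, 2) = 225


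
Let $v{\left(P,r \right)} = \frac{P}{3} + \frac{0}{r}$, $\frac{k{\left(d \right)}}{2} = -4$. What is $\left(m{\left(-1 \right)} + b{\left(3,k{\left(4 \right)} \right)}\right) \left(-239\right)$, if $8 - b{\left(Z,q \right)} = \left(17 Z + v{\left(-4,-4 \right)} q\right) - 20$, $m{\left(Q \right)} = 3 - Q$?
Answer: $\frac{21271}{3} \approx 7090.3$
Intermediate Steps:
$k{\left(d \right)} = -8$ ($k{\left(d \right)} = 2 \left(-4\right) = -8$)
$v{\left(P,r \right)} = \frac{P}{3}$ ($v{\left(P,r \right)} = P \frac{1}{3} + 0 = \frac{P}{3} + 0 = \frac{P}{3}$)
$b{\left(Z,q \right)} = 28 - 17 Z + \frac{4 q}{3}$ ($b{\left(Z,q \right)} = 8 - \left(\left(17 Z + \frac{1}{3} \left(-4\right) q\right) - 20\right) = 8 - \left(\left(17 Z - \frac{4 q}{3}\right) - 20\right) = 8 - \left(-20 + 17 Z - \frac{4 q}{3}\right) = 8 + \left(20 - 17 Z + \frac{4 q}{3}\right) = 28 - 17 Z + \frac{4 q}{3}$)
$\left(m{\left(-1 \right)} + b{\left(3,k{\left(4 \right)} \right)}\right) \left(-239\right) = \left(\left(3 - -1\right) + \left(28 - 51 + \frac{4}{3} \left(-8\right)\right)\right) \left(-239\right) = \left(\left(3 + 1\right) - \frac{101}{3}\right) \left(-239\right) = \left(4 - \frac{101}{3}\right) \left(-239\right) = \left(- \frac{89}{3}\right) \left(-239\right) = \frac{21271}{3}$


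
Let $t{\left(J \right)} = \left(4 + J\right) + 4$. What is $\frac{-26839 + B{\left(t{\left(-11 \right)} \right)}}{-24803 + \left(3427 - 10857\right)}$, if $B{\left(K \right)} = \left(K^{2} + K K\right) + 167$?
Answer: $\frac{26654}{32233} \approx 0.82692$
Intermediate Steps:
$t{\left(J \right)} = 8 + J$
$B{\left(K \right)} = 167 + 2 K^{2}$ ($B{\left(K \right)} = \left(K^{2} + K^{2}\right) + 167 = 2 K^{2} + 167 = 167 + 2 K^{2}$)
$\frac{-26839 + B{\left(t{\left(-11 \right)} \right)}}{-24803 + \left(3427 - 10857\right)} = \frac{-26839 + \left(167 + 2 \left(8 - 11\right)^{2}\right)}{-24803 + \left(3427 - 10857\right)} = \frac{-26839 + \left(167 + 2 \left(-3\right)^{2}\right)}{-24803 - 7430} = \frac{-26839 + \left(167 + 2 \cdot 9\right)}{-32233} = \left(-26839 + \left(167 + 18\right)\right) \left(- \frac{1}{32233}\right) = \left(-26839 + 185\right) \left(- \frac{1}{32233}\right) = \left(-26654\right) \left(- \frac{1}{32233}\right) = \frac{26654}{32233}$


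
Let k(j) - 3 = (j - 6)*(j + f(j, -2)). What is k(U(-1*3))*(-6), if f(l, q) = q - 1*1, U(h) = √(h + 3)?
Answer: -126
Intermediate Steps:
U(h) = √(3 + h)
f(l, q) = -1 + q (f(l, q) = q - 1 = -1 + q)
k(j) = 3 + (-6 + j)*(-3 + j) (k(j) = 3 + (j - 6)*(j + (-1 - 2)) = 3 + (-6 + j)*(j - 3) = 3 + (-6 + j)*(-3 + j))
k(U(-1*3))*(-6) = (21 + (√(3 - 1*3))² - 9*√(3 - 1*3))*(-6) = (21 + (√(3 - 3))² - 9*√(3 - 3))*(-6) = (21 + (√0)² - 9*√0)*(-6) = (21 + 0² - 9*0)*(-6) = (21 + 0 + 0)*(-6) = 21*(-6) = -126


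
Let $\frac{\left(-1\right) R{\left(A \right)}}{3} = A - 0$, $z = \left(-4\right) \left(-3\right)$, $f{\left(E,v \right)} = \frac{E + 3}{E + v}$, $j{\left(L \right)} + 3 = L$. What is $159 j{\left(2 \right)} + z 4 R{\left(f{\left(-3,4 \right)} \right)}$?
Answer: $-159$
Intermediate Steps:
$j{\left(L \right)} = -3 + L$
$f{\left(E,v \right)} = \frac{3 + E}{E + v}$
$z = 12$
$R{\left(A \right)} = - 3 A$ ($R{\left(A \right)} = - 3 \left(A - 0\right) = - 3 \left(A + 0\right) = - 3 A$)
$159 j{\left(2 \right)} + z 4 R{\left(f{\left(-3,4 \right)} \right)} = 159 \left(-3 + 2\right) + 12 \cdot 4 \left(- 3 \frac{3 - 3}{-3 + 4}\right) = 159 \left(-1\right) + 48 \left(- 3 \cdot 1^{-1} \cdot 0\right) = -159 + 48 \left(- 3 \cdot 1 \cdot 0\right) = -159 + 48 \left(\left(-3\right) 0\right) = -159 + 48 \cdot 0 = -159 + 0 = -159$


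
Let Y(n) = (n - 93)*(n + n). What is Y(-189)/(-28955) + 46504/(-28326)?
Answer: -2182980808/410089665 ≈ -5.3232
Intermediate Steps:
Y(n) = 2*n*(-93 + n) (Y(n) = (-93 + n)*(2*n) = 2*n*(-93 + n))
Y(-189)/(-28955) + 46504/(-28326) = (2*(-189)*(-93 - 189))/(-28955) + 46504/(-28326) = (2*(-189)*(-282))*(-1/28955) + 46504*(-1/28326) = 106596*(-1/28955) - 23252/14163 = -106596/28955 - 23252/14163 = -2182980808/410089665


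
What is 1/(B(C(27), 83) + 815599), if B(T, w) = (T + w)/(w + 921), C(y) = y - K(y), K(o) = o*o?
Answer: 1004/818860777 ≈ 1.2261e-6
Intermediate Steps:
K(o) = o²
C(y) = y - y²
B(T, w) = (T + w)/(921 + w)
1/(B(C(27), 83) + 815599) = 1/((27*(1 - 1*27) + 83)/(921 + 83) + 815599) = 1/((27*(1 - 27) + 83)/1004 + 815599) = 1/((27*(-26) + 83)/1004 + 815599) = 1/((-702 + 83)/1004 + 815599) = 1/((1/1004)*(-619) + 815599) = 1/(-619/1004 + 815599) = 1/(818860777/1004) = 1004/818860777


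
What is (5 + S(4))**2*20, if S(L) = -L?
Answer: 20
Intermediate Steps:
(5 + S(4))**2*20 = (5 - 1*4)**2*20 = (5 - 4)**2*20 = 1**2*20 = 1*20 = 20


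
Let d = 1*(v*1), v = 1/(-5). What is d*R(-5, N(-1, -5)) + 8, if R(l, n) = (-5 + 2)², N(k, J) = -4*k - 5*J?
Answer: 31/5 ≈ 6.2000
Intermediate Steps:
v = -⅕ (v = 1*(-⅕) = -⅕ ≈ -0.20000)
N(k, J) = -5*J - 4*k
R(l, n) = 9 (R(l, n) = (-3)² = 9)
d = -⅕ (d = 1*(-⅕*1) = 1*(-⅕) = -⅕ ≈ -0.20000)
d*R(-5, N(-1, -5)) + 8 = -⅕*9 + 8 = -9/5 + 8 = 31/5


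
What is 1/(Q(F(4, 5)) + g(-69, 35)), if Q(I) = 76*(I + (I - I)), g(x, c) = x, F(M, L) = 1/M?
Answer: -1/50 ≈ -0.020000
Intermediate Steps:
Q(I) = 76*I (Q(I) = 76*(I + 0) = 76*I)
1/(Q(F(4, 5)) + g(-69, 35)) = 1/(76/4 - 69) = 1/(76*(1/4) - 69) = 1/(19 - 69) = 1/(-50) = -1/50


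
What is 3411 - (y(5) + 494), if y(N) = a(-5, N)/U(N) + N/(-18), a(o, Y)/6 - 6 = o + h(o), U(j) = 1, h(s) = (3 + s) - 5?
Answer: 53159/18 ≈ 2953.3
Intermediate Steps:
h(s) = -2 + s
a(o, Y) = 24 + 12*o (a(o, Y) = 36 + 6*(o + (-2 + o)) = 36 + 6*(-2 + 2*o) = 36 + (-12 + 12*o) = 24 + 12*o)
y(N) = -36 - N/18 (y(N) = (24 + 12*(-5))/1 + N/(-18) = (24 - 60)*1 + N*(-1/18) = -36*1 - N/18 = -36 - N/18)
3411 - (y(5) + 494) = 3411 - ((-36 - 1/18*5) + 494) = 3411 - ((-36 - 5/18) + 494) = 3411 - (-653/18 + 494) = 3411 - 1*8239/18 = 3411 - 8239/18 = 53159/18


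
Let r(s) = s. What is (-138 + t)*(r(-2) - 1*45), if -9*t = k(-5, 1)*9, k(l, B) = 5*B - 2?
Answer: 6627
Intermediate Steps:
k(l, B) = -2 + 5*B
t = -3 (t = -(-2 + 5*1)*9/9 = -(-2 + 5)*9/9 = -9/3 = -1/9*27 = -3)
(-138 + t)*(r(-2) - 1*45) = (-138 - 3)*(-2 - 1*45) = -141*(-2 - 45) = -141*(-47) = 6627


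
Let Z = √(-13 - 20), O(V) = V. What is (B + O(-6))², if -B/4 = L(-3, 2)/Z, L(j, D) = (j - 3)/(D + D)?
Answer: 384/11 + 24*I*√33/11 ≈ 34.909 + 12.534*I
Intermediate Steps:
Z = I*√33 (Z = √(-33) = I*√33 ≈ 5.7446*I)
L(j, D) = (-3 + j)/(2*D) (L(j, D) = (-3 + j)/((2*D)) = (-3 + j)*(1/(2*D)) = (-3 + j)/(2*D))
B = -2*I*√33/11 (B = -4*(½)*(-3 - 3)/2/(I*√33) = -4*(½)*(½)*(-6)*(-I*√33/33) = -(-6)*(-I*√33/33) = -2*I*√33/11 ≈ -1.0445*I)
(B + O(-6))² = (-2*I*√33/11 - 6)² = (-6 - 2*I*√33/11)²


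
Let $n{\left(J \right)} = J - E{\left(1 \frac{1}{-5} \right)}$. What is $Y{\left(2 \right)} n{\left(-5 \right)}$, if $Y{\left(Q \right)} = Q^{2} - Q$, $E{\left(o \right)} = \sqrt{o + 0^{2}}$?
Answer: $-10 - \frac{2 i \sqrt{5}}{5} \approx -10.0 - 0.89443 i$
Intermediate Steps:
$E{\left(o \right)} = \sqrt{o}$ ($E{\left(o \right)} = \sqrt{o + 0} = \sqrt{o}$)
$n{\left(J \right)} = J - \frac{i \sqrt{5}}{5}$ ($n{\left(J \right)} = J - \sqrt{1 \frac{1}{-5}} = J - \sqrt{1 \left(- \frac{1}{5}\right)} = J - \sqrt{- \frac{1}{5}} = J - \frac{i \sqrt{5}}{5}$)
$Y{\left(2 \right)} n{\left(-5 \right)} = 2 \left(-1 + 2\right) \left(-5 - \frac{i \sqrt{5}}{5}\right) = 2 \cdot 1 \left(-5 - \frac{i \sqrt{5}}{5}\right) = 2 \left(-5 - \frac{i \sqrt{5}}{5}\right) = -10 - \frac{2 i \sqrt{5}}{5}$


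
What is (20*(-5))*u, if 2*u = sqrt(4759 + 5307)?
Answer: -50*sqrt(10066) ≈ -5016.5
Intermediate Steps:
u = sqrt(10066)/2 (u = sqrt(4759 + 5307)/2 = sqrt(10066)/2 ≈ 50.165)
(20*(-5))*u = (20*(-5))*(sqrt(10066)/2) = -50*sqrt(10066)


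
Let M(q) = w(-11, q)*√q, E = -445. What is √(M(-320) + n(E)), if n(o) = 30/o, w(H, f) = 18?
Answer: √(-534 + 1140624*I*√5)/89 ≈ 12.687 + 12.69*I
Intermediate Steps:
M(q) = 18*√q
√(M(-320) + n(E)) = √(18*√(-320) + 30/(-445)) = √(18*(8*I*√5) + 30*(-1/445)) = √(144*I*√5 - 6/89) = √(-6/89 + 144*I*√5)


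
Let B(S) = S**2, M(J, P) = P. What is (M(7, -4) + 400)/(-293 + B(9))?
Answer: -99/53 ≈ -1.8679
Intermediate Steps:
(M(7, -4) + 400)/(-293 + B(9)) = (-4 + 400)/(-293 + 9**2) = 396/(-293 + 81) = 396/(-212) = 396*(-1/212) = -99/53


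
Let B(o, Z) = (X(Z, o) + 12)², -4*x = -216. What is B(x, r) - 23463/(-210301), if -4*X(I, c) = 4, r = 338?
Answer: 25469884/210301 ≈ 121.11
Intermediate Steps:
x = 54 (x = -¼*(-216) = 54)
X(I, c) = -1 (X(I, c) = -¼*4 = -1)
B(o, Z) = 121 (B(o, Z) = (-1 + 12)² = 11² = 121)
B(x, r) - 23463/(-210301) = 121 - 23463/(-210301) = 121 - 23463*(-1)/210301 = 121 - 1*(-23463/210301) = 121 + 23463/210301 = 25469884/210301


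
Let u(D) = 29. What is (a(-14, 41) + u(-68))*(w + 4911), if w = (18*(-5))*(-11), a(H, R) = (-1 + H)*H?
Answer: 1410339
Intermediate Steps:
a(H, R) = H*(-1 + H)
w = 990 (w = -90*(-11) = 990)
(a(-14, 41) + u(-68))*(w + 4911) = (-14*(-1 - 14) + 29)*(990 + 4911) = (-14*(-15) + 29)*5901 = (210 + 29)*5901 = 239*5901 = 1410339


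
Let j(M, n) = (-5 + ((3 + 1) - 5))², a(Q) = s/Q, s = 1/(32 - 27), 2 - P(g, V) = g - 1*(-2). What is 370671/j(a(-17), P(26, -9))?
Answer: 123557/12 ≈ 10296.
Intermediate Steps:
P(g, V) = -g (P(g, V) = 2 - (g - 1*(-2)) = 2 - (g + 2) = 2 - (2 + g) = 2 + (-2 - g) = -g)
s = ⅕ (s = 1/5 = ⅕ ≈ 0.20000)
a(Q) = 1/(5*Q)
j(M, n) = 36 (j(M, n) = (-5 + (4 - 5))² = (-5 - 1)² = (-6)² = 36)
370671/j(a(-17), P(26, -9)) = 370671/36 = 370671*(1/36) = 123557/12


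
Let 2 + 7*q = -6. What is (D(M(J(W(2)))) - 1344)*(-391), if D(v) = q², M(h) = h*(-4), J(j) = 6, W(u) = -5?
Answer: 25724672/49 ≈ 5.2499e+5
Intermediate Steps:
q = -8/7 (q = -2/7 + (⅐)*(-6) = -2/7 - 6/7 = -8/7 ≈ -1.1429)
M(h) = -4*h
D(v) = 64/49 (D(v) = (-8/7)² = 64/49)
(D(M(J(W(2)))) - 1344)*(-391) = (64/49 - 1344)*(-391) = -65792/49*(-391) = 25724672/49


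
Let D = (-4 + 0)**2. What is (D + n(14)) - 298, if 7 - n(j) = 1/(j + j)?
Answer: -7701/28 ≈ -275.04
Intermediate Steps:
n(j) = 7 - 1/(2*j) (n(j) = 7 - 1/(j + j) = 7 - 1/(2*j))
D = 16 (D = (-4)**2 = 16)
(D + n(14)) - 298 = (16 + (7 - 1/2/14)) - 298 = (16 + (7 - 1/2*1/14)) - 298 = (16 + (7 - 1/28)) - 298 = (16 + 195/28) - 298 = 643/28 - 298 = -7701/28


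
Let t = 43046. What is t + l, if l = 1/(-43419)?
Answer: 1869014273/43419 ≈ 43046.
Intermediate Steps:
l = -1/43419 ≈ -2.3031e-5
t + l = 43046 - 1/43419 = 1869014273/43419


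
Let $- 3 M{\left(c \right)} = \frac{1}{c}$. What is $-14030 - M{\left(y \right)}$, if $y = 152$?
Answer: $- \frac{6397679}{456} \approx -14030.0$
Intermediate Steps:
$M{\left(c \right)} = - \frac{1}{3 c}$
$-14030 - M{\left(y \right)} = -14030 - - \frac{1}{3 \cdot 152} = -14030 - \left(- \frac{1}{3}\right) \frac{1}{152} = -14030 - - \frac{1}{456} = -14030 + \frac{1}{456} = - \frac{6397679}{456}$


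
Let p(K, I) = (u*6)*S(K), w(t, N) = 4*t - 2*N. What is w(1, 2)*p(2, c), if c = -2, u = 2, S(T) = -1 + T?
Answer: 0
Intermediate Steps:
w(t, N) = -2*N + 4*t
p(K, I) = -12 + 12*K (p(K, I) = (2*6)*(-1 + K) = 12*(-1 + K) = -12 + 12*K)
w(1, 2)*p(2, c) = (-2*2 + 4*1)*(-12 + 12*2) = (-4 + 4)*(-12 + 24) = 0*12 = 0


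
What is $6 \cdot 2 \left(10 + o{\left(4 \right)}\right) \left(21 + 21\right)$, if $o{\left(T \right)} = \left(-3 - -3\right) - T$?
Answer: $3024$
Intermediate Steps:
$o{\left(T \right)} = - T$ ($o{\left(T \right)} = \left(-3 + 3\right) - T = 0 - T = - T$)
$6 \cdot 2 \left(10 + o{\left(4 \right)}\right) \left(21 + 21\right) = 6 \cdot 2 \left(10 - 4\right) \left(21 + 21\right) = 12 \left(10 - 4\right) 42 = 12 \cdot 6 \cdot 42 = 12 \cdot 252 = 3024$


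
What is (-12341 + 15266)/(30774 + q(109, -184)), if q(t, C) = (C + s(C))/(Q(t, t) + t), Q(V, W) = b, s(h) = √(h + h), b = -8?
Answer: 6653463375/69997114786 - 98475*I*√23/804966820039 ≈ 0.095053 - 5.8669e-7*I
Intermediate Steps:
s(h) = √2*√h (s(h) = √(2*h) = √2*√h)
Q(V, W) = -8
q(t, C) = (C + √2*√C)/(-8 + t)
(-12341 + 15266)/(30774 + q(109, -184)) = (-12341 + 15266)/(30774 + (-184 + √2*√(-184))/(-8 + 109)) = 2925/(30774 + (-184 + √2*(2*I*√46))/101) = 2925/(30774 + (-184 + 4*I*√23)/101) = 2925/(30774 + (-184/101 + 4*I*√23/101)) = 2925/(3107990/101 + 4*I*√23/101)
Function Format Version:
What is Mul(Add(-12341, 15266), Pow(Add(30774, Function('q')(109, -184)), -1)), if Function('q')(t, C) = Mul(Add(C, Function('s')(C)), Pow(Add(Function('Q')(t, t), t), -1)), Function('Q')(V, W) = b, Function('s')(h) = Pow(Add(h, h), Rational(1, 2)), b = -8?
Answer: Add(Rational(6653463375, 69997114786), Mul(Rational(-98475, 804966820039), I, Pow(23, Rational(1, 2)))) ≈ Add(0.095053, Mul(-5.8669e-7, I))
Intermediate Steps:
Function('s')(h) = Mul(Pow(2, Rational(1, 2)), Pow(h, Rational(1, 2))) (Function('s')(h) = Pow(Mul(2, h), Rational(1, 2)) = Mul(Pow(2, Rational(1, 2)), Pow(h, Rational(1, 2))))
Function('Q')(V, W) = -8
Function('q')(t, C) = Mul(Pow(Add(-8, t), -1), Add(C, Mul(Pow(2, Rational(1, 2)), Pow(C, Rational(1, 2))))) (Function('q')(t, C) = Mul(Add(C, Mul(Pow(2, Rational(1, 2)), Pow(C, Rational(1, 2)))), Pow(Add(-8, t), -1)) = Mul(Pow(Add(-8, t), -1), Add(C, Mul(Pow(2, Rational(1, 2)), Pow(C, Rational(1, 2))))))
Mul(Add(-12341, 15266), Pow(Add(30774, Function('q')(109, -184)), -1)) = Mul(Add(-12341, 15266), Pow(Add(30774, Mul(Pow(Add(-8, 109), -1), Add(-184, Mul(Pow(2, Rational(1, 2)), Pow(-184, Rational(1, 2)))))), -1)) = Mul(2925, Pow(Add(30774, Mul(Pow(101, -1), Add(-184, Mul(Pow(2, Rational(1, 2)), Mul(2, I, Pow(46, Rational(1, 2))))))), -1)) = Mul(2925, Pow(Add(30774, Mul(Rational(1, 101), Add(-184, Mul(4, I, Pow(23, Rational(1, 2)))))), -1)) = Mul(2925, Pow(Add(30774, Add(Rational(-184, 101), Mul(Rational(4, 101), I, Pow(23, Rational(1, 2))))), -1)) = Mul(2925, Pow(Add(Rational(3107990, 101), Mul(Rational(4, 101), I, Pow(23, Rational(1, 2)))), -1))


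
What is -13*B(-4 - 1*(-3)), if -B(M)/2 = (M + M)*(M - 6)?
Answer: 364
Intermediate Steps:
B(M) = -4*M*(-6 + M) (B(M) = -2*(M + M)*(M - 6) = -2*2*M*(-6 + M) = -4*M*(-6 + M))
-13*B(-4 - 1*(-3)) = -52*(-4 - 1*(-3))*(6 - (-4 - 1*(-3))) = -52*(-4 + 3)*(6 - (-4 + 3)) = -52*(-1)*(6 - 1*(-1)) = -52*(-1)*(6 + 1) = -52*(-1)*7 = -13*(-28) = 364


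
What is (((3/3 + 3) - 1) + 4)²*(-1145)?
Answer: -56105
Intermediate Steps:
(((3/3 + 3) - 1) + 4)²*(-1145) = (((3*(⅓) + 3) - 1) + 4)²*(-1145) = (((1 + 3) - 1) + 4)²*(-1145) = ((4 - 1) + 4)²*(-1145) = (3 + 4)²*(-1145) = 7²*(-1145) = 49*(-1145) = -56105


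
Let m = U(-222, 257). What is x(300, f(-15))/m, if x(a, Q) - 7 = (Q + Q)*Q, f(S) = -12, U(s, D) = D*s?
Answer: -295/57054 ≈ -0.0051705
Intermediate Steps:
m = -57054 (m = 257*(-222) = -57054)
x(a, Q) = 7 + 2*Q² (x(a, Q) = 7 + (Q + Q)*Q = 7 + (2*Q)*Q = 7 + 2*Q²)
x(300, f(-15))/m = (7 + 2*(-12)²)/(-57054) = (7 + 2*144)*(-1/57054) = (7 + 288)*(-1/57054) = 295*(-1/57054) = -295/57054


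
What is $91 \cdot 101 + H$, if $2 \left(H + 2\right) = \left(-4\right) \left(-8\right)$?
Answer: $9205$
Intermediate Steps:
$H = 14$ ($H = -2 + \frac{\left(-4\right) \left(-8\right)}{2} = -2 + \frac{1}{2} \cdot 32 = -2 + 16 = 14$)
$91 \cdot 101 + H = 91 \cdot 101 + 14 = 9191 + 14 = 9205$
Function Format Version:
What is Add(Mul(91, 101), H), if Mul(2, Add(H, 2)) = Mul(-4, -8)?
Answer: 9205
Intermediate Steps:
H = 14 (H = Add(-2, Mul(Rational(1, 2), Mul(-4, -8))) = Add(-2, Mul(Rational(1, 2), 32)) = Add(-2, 16) = 14)
Add(Mul(91, 101), H) = Add(Mul(91, 101), 14) = Add(9191, 14) = 9205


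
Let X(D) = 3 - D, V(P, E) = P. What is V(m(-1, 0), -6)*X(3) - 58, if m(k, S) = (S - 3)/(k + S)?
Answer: -58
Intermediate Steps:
m(k, S) = (-3 + S)/(S + k)
V(m(-1, 0), -6)*X(3) - 58 = ((-3 + 0)/(0 - 1))*(3 - 1*3) - 58 = (-3/(-1))*(3 - 3) - 58 = -1*(-3)*0 - 58 = 3*0 - 58 = 0 - 58 = -58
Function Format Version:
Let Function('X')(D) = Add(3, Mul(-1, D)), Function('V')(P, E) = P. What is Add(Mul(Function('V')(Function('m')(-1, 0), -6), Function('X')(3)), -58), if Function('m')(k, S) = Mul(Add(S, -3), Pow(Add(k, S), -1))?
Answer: -58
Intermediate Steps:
Function('m')(k, S) = Mul(Pow(Add(S, k), -1), Add(-3, S)) (Function('m')(k, S) = Mul(Add(-3, S), Pow(Add(S, k), -1)) = Mul(Pow(Add(S, k), -1), Add(-3, S)))
Add(Mul(Function('V')(Function('m')(-1, 0), -6), Function('X')(3)), -58) = Add(Mul(Mul(Pow(Add(0, -1), -1), Add(-3, 0)), Add(3, Mul(-1, 3))), -58) = Add(Mul(Mul(Pow(-1, -1), -3), Add(3, -3)), -58) = Add(Mul(Mul(-1, -3), 0), -58) = Add(Mul(3, 0), -58) = Add(0, -58) = -58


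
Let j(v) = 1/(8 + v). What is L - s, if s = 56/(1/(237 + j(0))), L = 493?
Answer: -12786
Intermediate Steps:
s = 13279 (s = 56/(1/(237 + 1/(8 + 0))) = 56/(1/(237 + 1/8)) = 56/(1/(237 + ⅛)) = 56/(1/(1897/8)) = 56/(8/1897) = 56*(1897/8) = 13279)
L - s = 493 - 1*13279 = 493 - 13279 = -12786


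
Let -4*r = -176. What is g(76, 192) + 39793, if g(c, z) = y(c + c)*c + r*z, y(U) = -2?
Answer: 48089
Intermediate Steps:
r = 44 (r = -¼*(-176) = 44)
g(c, z) = -2*c + 44*z
g(76, 192) + 39793 = (-2*76 + 44*192) + 39793 = (-152 + 8448) + 39793 = 8296 + 39793 = 48089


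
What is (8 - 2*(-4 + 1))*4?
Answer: 56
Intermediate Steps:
(8 - 2*(-4 + 1))*4 = (8 - 2*(-3))*4 = (8 + 6)*4 = 14*4 = 56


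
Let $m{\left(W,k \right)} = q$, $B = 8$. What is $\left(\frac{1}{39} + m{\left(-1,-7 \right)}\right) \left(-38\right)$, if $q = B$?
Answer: $- \frac{11894}{39} \approx -304.97$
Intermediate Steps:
$q = 8$
$m{\left(W,k \right)} = 8$
$\left(\frac{1}{39} + m{\left(-1,-7 \right)}\right) \left(-38\right) = \left(\frac{1}{39} + 8\right) \left(-38\right) = \frac{313}{39} \left(-38\right) = - \frac{11894}{39}$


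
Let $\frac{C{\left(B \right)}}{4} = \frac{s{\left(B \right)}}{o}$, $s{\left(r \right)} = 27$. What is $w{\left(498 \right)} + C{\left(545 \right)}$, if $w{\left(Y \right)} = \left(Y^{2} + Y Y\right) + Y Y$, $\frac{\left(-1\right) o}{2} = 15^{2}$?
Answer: $\frac{18600294}{25} \approx 7.4401 \cdot 10^{5}$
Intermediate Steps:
$o = -450$ ($o = - 2 \cdot 15^{2} = \left(-2\right) 225 = -450$)
$w{\left(Y \right)} = 3 Y^{2}$ ($w{\left(Y \right)} = \left(Y^{2} + Y^{2}\right) + Y^{2} = 2 Y^{2} + Y^{2} = 3 Y^{2}$)
$C{\left(B \right)} = - \frac{6}{25}$ ($C{\left(B \right)} = 4 \frac{27}{-450} = 4 \cdot 27 \left(- \frac{1}{450}\right) = 4 \left(- \frac{3}{50}\right) = - \frac{6}{25}$)
$w{\left(498 \right)} + C{\left(545 \right)} = 3 \cdot 498^{2} - \frac{6}{25} = 3 \cdot 248004 - \frac{6}{25} = 744012 - \frac{6}{25} = \frac{18600294}{25}$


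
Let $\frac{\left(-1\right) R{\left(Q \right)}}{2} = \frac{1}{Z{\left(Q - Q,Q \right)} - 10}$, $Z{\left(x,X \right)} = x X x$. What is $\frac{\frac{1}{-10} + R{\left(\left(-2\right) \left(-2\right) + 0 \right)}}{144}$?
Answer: $\frac{1}{1440} \approx 0.00069444$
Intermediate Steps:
$Z{\left(x,X \right)} = X x^{2}$ ($Z{\left(x,X \right)} = X x x = X x^{2}$)
$R{\left(Q \right)} = \frac{1}{5}$ ($R{\left(Q \right)} = - \frac{2}{Q \left(Q - Q\right)^{2} - 10} = - \frac{2}{Q 0^{2} - 10} = - \frac{2}{Q 0 - 10} = - \frac{2}{0 - 10} = - \frac{2}{-10} = \left(-2\right) \left(- \frac{1}{10}\right) = \frac{1}{5}$)
$\frac{\frac{1}{-10} + R{\left(\left(-2\right) \left(-2\right) + 0 \right)}}{144} = \frac{\frac{1}{-10} + \frac{1}{5}}{144} = \frac{- \frac{1}{10} + \frac{1}{5}}{144} = \frac{1}{144} \cdot \frac{1}{10} = \frac{1}{1440}$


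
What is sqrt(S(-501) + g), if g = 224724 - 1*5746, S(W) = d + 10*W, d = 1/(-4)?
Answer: sqrt(855871)/2 ≈ 462.57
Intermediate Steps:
d = -1/4 (d = 1*(-1/4) = -1/4 ≈ -0.25000)
S(W) = -1/4 + 10*W
g = 218978 (g = 224724 - 5746 = 218978)
sqrt(S(-501) + g) = sqrt((-1/4 + 10*(-501)) + 218978) = sqrt((-1/4 - 5010) + 218978) = sqrt(-20041/4 + 218978) = sqrt(855871/4) = sqrt(855871)/2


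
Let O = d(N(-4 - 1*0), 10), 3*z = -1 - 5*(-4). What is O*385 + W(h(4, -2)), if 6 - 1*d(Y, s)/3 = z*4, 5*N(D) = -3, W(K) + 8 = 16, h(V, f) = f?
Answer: -22322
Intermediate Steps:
z = 19/3 (z = (-1 - 5*(-4))/3 = (-1 + 20)/3 = (⅓)*19 = 19/3 ≈ 6.3333)
W(K) = 8 (W(K) = -8 + 16 = 8)
N(D) = -⅗ (N(D) = (⅕)*(-3) = -⅗)
d(Y, s) = -58 (d(Y, s) = 18 - 19*4 = 18 - 3*76/3 = 18 - 76 = -58)
O = -58
O*385 + W(h(4, -2)) = -58*385 + 8 = -22330 + 8 = -22322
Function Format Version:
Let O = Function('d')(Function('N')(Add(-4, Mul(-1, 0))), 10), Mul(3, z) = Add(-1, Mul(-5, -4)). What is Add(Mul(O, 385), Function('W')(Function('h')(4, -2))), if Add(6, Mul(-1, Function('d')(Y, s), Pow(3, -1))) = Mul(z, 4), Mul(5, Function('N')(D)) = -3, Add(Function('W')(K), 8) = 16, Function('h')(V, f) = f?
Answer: -22322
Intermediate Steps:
z = Rational(19, 3) (z = Mul(Rational(1, 3), Add(-1, Mul(-5, -4))) = Mul(Rational(1, 3), Add(-1, 20)) = Mul(Rational(1, 3), 19) = Rational(19, 3) ≈ 6.3333)
Function('W')(K) = 8 (Function('W')(K) = Add(-8, 16) = 8)
Function('N')(D) = Rational(-3, 5) (Function('N')(D) = Mul(Rational(1, 5), -3) = Rational(-3, 5))
Function('d')(Y, s) = -58 (Function('d')(Y, s) = Add(18, Mul(-3, Mul(Rational(19, 3), 4))) = Add(18, Mul(-3, Rational(76, 3))) = Add(18, -76) = -58)
O = -58
Add(Mul(O, 385), Function('W')(Function('h')(4, -2))) = Add(Mul(-58, 385), 8) = Add(-22330, 8) = -22322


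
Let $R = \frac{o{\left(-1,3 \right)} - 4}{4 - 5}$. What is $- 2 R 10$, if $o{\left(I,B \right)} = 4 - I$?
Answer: $20$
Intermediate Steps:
$R = -1$ ($R = \frac{\left(4 - -1\right) - 4}{4 - 5} = \frac{\left(4 + 1\right) - 4}{-1} = \left(5 - 4\right) \left(-1\right) = 1 \left(-1\right) = -1$)
$- 2 R 10 = \left(-2\right) \left(-1\right) 10 = 2 \cdot 10 = 20$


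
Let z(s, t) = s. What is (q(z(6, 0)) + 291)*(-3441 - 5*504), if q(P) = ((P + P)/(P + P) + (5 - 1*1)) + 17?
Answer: -1865793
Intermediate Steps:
q(P) = 22 (q(P) = ((2*P)/((2*P)) + (5 - 1)) + 17 = ((2*P)*(1/(2*P)) + 4) + 17 = (1 + 4) + 17 = 5 + 17 = 22)
(q(z(6, 0)) + 291)*(-3441 - 5*504) = (22 + 291)*(-3441 - 5*504) = 313*(-3441 - 2520) = 313*(-5961) = -1865793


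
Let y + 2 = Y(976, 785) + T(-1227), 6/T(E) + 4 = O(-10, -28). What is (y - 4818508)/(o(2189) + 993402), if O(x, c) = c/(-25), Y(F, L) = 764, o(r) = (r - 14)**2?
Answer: -57812977/68688324 ≈ -0.84167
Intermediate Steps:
o(r) = (-14 + r)**2
O(x, c) = -c/25 (O(x, c) = c*(-1/25) = -c/25)
T(E) = -25/12 (T(E) = 6/(-4 - 1/25*(-28)) = 6/(-4 + 28/25) = 6/(-72/25) = 6*(-25/72) = -25/12)
y = 9119/12 (y = -2 + (764 - 25/12) = -2 + 9143/12 = 9119/12 ≈ 759.92)
(y - 4818508)/(o(2189) + 993402) = (9119/12 - 4818508)/((-14 + 2189)**2 + 993402) = -57812977/(12*(2175**2 + 993402)) = -57812977/(12*(4730625 + 993402)) = -57812977/12/5724027 = -57812977/12*1/5724027 = -57812977/68688324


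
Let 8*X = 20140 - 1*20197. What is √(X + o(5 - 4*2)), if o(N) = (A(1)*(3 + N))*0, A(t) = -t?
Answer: I*√114/4 ≈ 2.6693*I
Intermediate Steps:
X = -57/8 (X = (20140 - 1*20197)/8 = (20140 - 20197)/8 = (⅛)*(-57) = -57/8 ≈ -7.1250)
o(N) = 0 (o(N) = ((-1*1)*(3 + N))*0 = -(3 + N)*0 = (-3 - N)*0 = 0)
√(X + o(5 - 4*2)) = √(-57/8 + 0) = √(-57/8) = I*√114/4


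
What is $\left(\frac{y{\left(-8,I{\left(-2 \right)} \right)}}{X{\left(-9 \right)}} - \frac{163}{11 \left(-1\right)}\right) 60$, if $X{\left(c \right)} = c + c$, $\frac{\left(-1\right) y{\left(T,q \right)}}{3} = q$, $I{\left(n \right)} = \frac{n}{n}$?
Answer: $\frac{9890}{11} \approx 899.09$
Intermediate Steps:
$I{\left(n \right)} = 1$
$y{\left(T,q \right)} = - 3 q$
$X{\left(c \right)} = 2 c$
$\left(\frac{y{\left(-8,I{\left(-2 \right)} \right)}}{X{\left(-9 \right)}} - \frac{163}{11 \left(-1\right)}\right) 60 = \left(\frac{\left(-3\right) 1}{2 \left(-9\right)} - \frac{163}{11 \left(-1\right)}\right) 60 = \left(- \frac{3}{-18} - \frac{163}{-11}\right) 60 = \left(\left(-3\right) \left(- \frac{1}{18}\right) - - \frac{163}{11}\right) 60 = \left(\frac{1}{6} + \frac{163}{11}\right) 60 = \frac{989}{66} \cdot 60 = \frac{9890}{11}$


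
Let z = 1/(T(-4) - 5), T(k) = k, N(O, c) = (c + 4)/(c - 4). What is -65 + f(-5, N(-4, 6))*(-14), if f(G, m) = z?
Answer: -571/9 ≈ -63.444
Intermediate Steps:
N(O, c) = (4 + c)/(-4 + c)
z = -⅑ (z = 1/(-4 - 5) = 1/(-9) = -⅑ ≈ -0.11111)
f(G, m) = -⅑
-65 + f(-5, N(-4, 6))*(-14) = -65 - ⅑*(-14) = -65 + 14/9 = -571/9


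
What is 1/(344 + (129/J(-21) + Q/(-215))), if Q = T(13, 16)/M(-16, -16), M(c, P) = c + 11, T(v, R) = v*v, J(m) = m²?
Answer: 158025/54431668 ≈ 0.0029032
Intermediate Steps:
T(v, R) = v²
M(c, P) = 11 + c
Q = -169/5 (Q = 13²/(11 - 16) = 169/(-5) = 169*(-⅕) = -169/5 ≈ -33.800)
1/(344 + (129/J(-21) + Q/(-215))) = 1/(344 + (129/((-21)²) - 169/5/(-215))) = 1/(344 + (129/441 - 169/5*(-1/215))) = 1/(344 + (129*(1/441) + 169/1075)) = 1/(344 + (43/147 + 169/1075)) = 1/(344 + 71068/158025) = 1/(54431668/158025) = 158025/54431668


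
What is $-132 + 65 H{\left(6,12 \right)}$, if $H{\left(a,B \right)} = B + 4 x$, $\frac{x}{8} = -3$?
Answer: $-5592$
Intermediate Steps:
$x = -24$ ($x = 8 \left(-3\right) = -24$)
$H{\left(a,B \right)} = -96 + B$ ($H{\left(a,B \right)} = B + 4 \left(-24\right) = B - 96 = -96 + B$)
$-132 + 65 H{\left(6,12 \right)} = -132 + 65 \left(-96 + 12\right) = -132 + 65 \left(-84\right) = -132 - 5460 = -5592$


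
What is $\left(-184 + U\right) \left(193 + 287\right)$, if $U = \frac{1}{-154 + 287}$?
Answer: $- \frac{11746080}{133} \approx -88316.0$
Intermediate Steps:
$U = \frac{1}{133} \approx 0.0075188$
$\left(-184 + U\right) \left(193 + 287\right) = \left(-184 + \frac{1}{133}\right) \left(193 + 287\right) = \left(- \frac{24471}{133}\right) 480 = - \frac{11746080}{133}$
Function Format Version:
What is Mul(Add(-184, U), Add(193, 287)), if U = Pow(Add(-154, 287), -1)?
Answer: Rational(-11746080, 133) ≈ -88316.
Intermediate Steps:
U = Rational(1, 133) (U = Pow(133, -1) = Rational(1, 133) ≈ 0.0075188)
Mul(Add(-184, U), Add(193, 287)) = Mul(Add(-184, Rational(1, 133)), Add(193, 287)) = Mul(Rational(-24471, 133), 480) = Rational(-11746080, 133)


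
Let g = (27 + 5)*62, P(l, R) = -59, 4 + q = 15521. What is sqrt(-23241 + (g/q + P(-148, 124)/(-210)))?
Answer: I*sqrt(246775068456705390)/3258570 ≈ 152.45*I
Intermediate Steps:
q = 15517 (q = -4 + 15521 = 15517)
g = 1984 (g = 32*62 = 1984)
sqrt(-23241 + (g/q + P(-148, 124)/(-210))) = sqrt(-23241 + (1984/15517 - 59/(-210))) = sqrt(-23241 + (1984*(1/15517) - 59*(-1/210))) = sqrt(-23241 + (1984/15517 + 59/210)) = sqrt(-23241 + 1332143/3258570) = sqrt(-75731093227/3258570) = I*sqrt(246775068456705390)/3258570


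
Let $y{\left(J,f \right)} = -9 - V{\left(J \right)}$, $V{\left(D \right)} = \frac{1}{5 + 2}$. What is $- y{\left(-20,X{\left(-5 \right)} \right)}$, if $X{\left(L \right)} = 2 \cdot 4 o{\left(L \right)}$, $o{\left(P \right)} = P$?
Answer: $\frac{64}{7} \approx 9.1429$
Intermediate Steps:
$V{\left(D \right)} = \frac{1}{7}$
$X{\left(L \right)} = 8 L$ ($X{\left(L \right)} = 2 \cdot 4 L = 8 L$)
$y{\left(J,f \right)} = - \frac{64}{7}$ ($y{\left(J,f \right)} = -9 - \frac{1}{7} = - \frac{64}{7}$)
$- y{\left(-20,X{\left(-5 \right)} \right)} = \left(-1\right) \left(- \frac{64}{7}\right) = \frac{64}{7}$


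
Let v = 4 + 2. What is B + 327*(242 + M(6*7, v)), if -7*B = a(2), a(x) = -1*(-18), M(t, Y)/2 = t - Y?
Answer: 718728/7 ≈ 1.0268e+5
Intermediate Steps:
v = 6
M(t, Y) = -2*Y + 2*t (M(t, Y) = 2*(t - Y) = -2*Y + 2*t)
a(x) = 18
B = -18/7 (B = -⅐*18 = -18/7 ≈ -2.5714)
B + 327*(242 + M(6*7, v)) = -18/7 + 327*(242 + (-2*6 + 2*(6*7))) = -18/7 + 327*(242 + (-12 + 2*42)) = -18/7 + 327*(242 + (-12 + 84)) = -18/7 + 327*(242 + 72) = -18/7 + 327*314 = -18/7 + 102678 = 718728/7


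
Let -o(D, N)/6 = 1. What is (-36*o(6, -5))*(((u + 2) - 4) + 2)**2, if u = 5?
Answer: 5400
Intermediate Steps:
o(D, N) = -6 (o(D, N) = -6*1 = -6)
(-36*o(6, -5))*(((u + 2) - 4) + 2)**2 = (-36*(-6))*(((5 + 2) - 4) + 2)**2 = 216*((7 - 4) + 2)**2 = 216*(3 + 2)**2 = 216*5**2 = 216*25 = 5400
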